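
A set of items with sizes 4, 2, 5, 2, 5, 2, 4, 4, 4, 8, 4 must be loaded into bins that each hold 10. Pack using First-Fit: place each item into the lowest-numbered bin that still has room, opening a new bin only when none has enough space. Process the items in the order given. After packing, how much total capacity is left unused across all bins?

6

4 → bin 1 (remaining 6)
2 → bin 1 (remaining 4)
5 → bin 2 (remaining 5)
2 → bin 1 (remaining 2)
5 → bin 2 (remaining 0)
2 → bin 1 (remaining 0)
4 → bin 3 (remaining 6)
4 → bin 3 (remaining 2)
4 → bin 4 (remaining 6)
8 → bin 5 (remaining 2)
4 → bin 4 (remaining 2)
5 bins × 10 = 50; used 44; unused 6.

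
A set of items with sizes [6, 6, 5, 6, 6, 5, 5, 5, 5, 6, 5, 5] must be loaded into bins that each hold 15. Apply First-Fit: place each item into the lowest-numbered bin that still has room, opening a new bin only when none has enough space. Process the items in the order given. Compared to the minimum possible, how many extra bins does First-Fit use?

First-Fit: [6,6] [5,6] [6,5] [5,5,5] [6,5] [5] → 6 bins.
Total size 65; any packing needs at least ⌈65/15⌉ = 5 bins.
An optimal packing achieves that bound: [6,6] [6,6] [6,5] [5,5,5] [5,5,5] → 5 bins.
Excess: 6 − 5 = 1.

1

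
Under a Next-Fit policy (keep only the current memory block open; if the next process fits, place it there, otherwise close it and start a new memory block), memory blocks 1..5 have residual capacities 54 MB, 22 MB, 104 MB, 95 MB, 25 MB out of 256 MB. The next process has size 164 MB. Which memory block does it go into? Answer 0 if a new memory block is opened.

0

Next-Fit only looks at memory block 5, which has 25 MB free.
164 MB does not fit, so a new memory block is opened.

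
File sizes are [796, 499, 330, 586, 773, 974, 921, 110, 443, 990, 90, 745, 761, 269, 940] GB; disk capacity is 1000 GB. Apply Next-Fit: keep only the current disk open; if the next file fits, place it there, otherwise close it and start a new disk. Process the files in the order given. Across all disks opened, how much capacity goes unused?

2773

796 GB → disk 1 (remaining 204 GB)
499 GB → disk 2 (remaining 501 GB)
330 GB → disk 2 (remaining 171 GB)
586 GB → disk 3 (remaining 414 GB)
773 GB → disk 4 (remaining 227 GB)
974 GB → disk 5 (remaining 26 GB)
921 GB → disk 6 (remaining 79 GB)
110 GB → disk 7 (remaining 890 GB)
443 GB → disk 7 (remaining 447 GB)
990 GB → disk 8 (remaining 10 GB)
90 GB → disk 9 (remaining 910 GB)
745 GB → disk 9 (remaining 165 GB)
761 GB → disk 10 (remaining 239 GB)
269 GB → disk 11 (remaining 731 GB)
940 GB → disk 12 (remaining 60 GB)
12 disks × 1000 GB = 12000 GB; used 9227 GB; unused 2773 GB.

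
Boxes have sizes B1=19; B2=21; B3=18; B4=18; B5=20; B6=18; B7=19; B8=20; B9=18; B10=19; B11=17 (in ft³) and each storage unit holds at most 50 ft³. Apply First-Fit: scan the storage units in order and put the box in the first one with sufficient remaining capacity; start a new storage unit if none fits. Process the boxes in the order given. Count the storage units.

6 storage units

B1 (19 ft³) → storage unit 1 (remaining 31 ft³)
B2 (21 ft³) → storage unit 1 (remaining 10 ft³)
B3 (18 ft³) → storage unit 2 (remaining 32 ft³)
B4 (18 ft³) → storage unit 2 (remaining 14 ft³)
B5 (20 ft³) → storage unit 3 (remaining 30 ft³)
B6 (18 ft³) → storage unit 3 (remaining 12 ft³)
B7 (19 ft³) → storage unit 4 (remaining 31 ft³)
B8 (20 ft³) → storage unit 4 (remaining 11 ft³)
B9 (18 ft³) → storage unit 5 (remaining 32 ft³)
B10 (19 ft³) → storage unit 5 (remaining 13 ft³)
B11 (17 ft³) → storage unit 6 (remaining 33 ft³)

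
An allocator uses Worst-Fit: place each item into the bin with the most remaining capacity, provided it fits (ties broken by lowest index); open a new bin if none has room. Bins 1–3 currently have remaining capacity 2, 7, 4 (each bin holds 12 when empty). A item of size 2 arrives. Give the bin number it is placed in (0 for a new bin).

2

Bins with room: bin 1 (2), bin 2 (7), bin 3 (4).
Most room is bin 2 with 7 free.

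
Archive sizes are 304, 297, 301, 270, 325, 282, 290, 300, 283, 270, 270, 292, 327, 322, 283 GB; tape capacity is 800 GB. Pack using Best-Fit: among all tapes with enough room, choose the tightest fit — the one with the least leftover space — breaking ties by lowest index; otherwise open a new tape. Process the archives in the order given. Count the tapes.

tape 1: place 304 GB, 496 GB left
tape 1: place 297 GB, 199 GB left
tape 2: place 301 GB, 499 GB left
tape 2: place 270 GB, 229 GB left
tape 3: place 325 GB, 475 GB left
tape 3: place 282 GB, 193 GB left
tape 4: place 290 GB, 510 GB left
tape 4: place 300 GB, 210 GB left
tape 5: place 283 GB, 517 GB left
tape 5: place 270 GB, 247 GB left
tape 6: place 270 GB, 530 GB left
tape 6: place 292 GB, 238 GB left
tape 7: place 327 GB, 473 GB left
tape 7: place 322 GB, 151 GB left
tape 8: place 283 GB, 517 GB left

8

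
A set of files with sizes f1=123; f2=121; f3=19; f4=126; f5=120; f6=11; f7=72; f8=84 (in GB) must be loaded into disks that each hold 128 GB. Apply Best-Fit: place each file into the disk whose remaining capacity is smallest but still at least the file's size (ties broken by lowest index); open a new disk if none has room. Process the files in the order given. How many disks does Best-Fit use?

Put f1 (123 GB) in disk 1; 5 GB remain.
Put f2 (121 GB) in disk 2; 7 GB remain.
Put f3 (19 GB) in disk 3; 109 GB remain.
Put f4 (126 GB) in disk 4; 2 GB remain.
Put f5 (120 GB) in disk 5; 8 GB remain.
Put f6 (11 GB) in disk 3; 98 GB remain.
Put f7 (72 GB) in disk 3; 26 GB remain.
Put f8 (84 GB) in disk 6; 44 GB remain.

6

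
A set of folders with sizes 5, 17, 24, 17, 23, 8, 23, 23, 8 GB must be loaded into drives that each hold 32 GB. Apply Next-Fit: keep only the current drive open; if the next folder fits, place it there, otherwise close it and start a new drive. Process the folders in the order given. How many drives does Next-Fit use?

6 drives

drive 1: place 5 GB, 27 GB left
drive 1: place 17 GB, 10 GB left
drive 2: place 24 GB, 8 GB left
drive 3: place 17 GB, 15 GB left
drive 4: place 23 GB, 9 GB left
drive 4: place 8 GB, 1 GB left
drive 5: place 23 GB, 9 GB left
drive 6: place 23 GB, 9 GB left
drive 6: place 8 GB, 1 GB left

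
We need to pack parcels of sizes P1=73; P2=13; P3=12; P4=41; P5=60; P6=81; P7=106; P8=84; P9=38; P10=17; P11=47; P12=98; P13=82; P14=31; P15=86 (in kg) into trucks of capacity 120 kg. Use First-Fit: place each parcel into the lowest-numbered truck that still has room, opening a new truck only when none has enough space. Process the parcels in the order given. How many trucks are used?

truck 1: place P1 (73 kg), 47 kg left
truck 1: place P2 (13 kg), 34 kg left
truck 1: place P3 (12 kg), 22 kg left
truck 2: place P4 (41 kg), 79 kg left
truck 2: place P5 (60 kg), 19 kg left
truck 3: place P6 (81 kg), 39 kg left
truck 4: place P7 (106 kg), 14 kg left
truck 5: place P8 (84 kg), 36 kg left
truck 3: place P9 (38 kg), 1 kg left
truck 1: place P10 (17 kg), 5 kg left
truck 6: place P11 (47 kg), 73 kg left
truck 7: place P12 (98 kg), 22 kg left
truck 8: place P13 (82 kg), 38 kg left
truck 5: place P14 (31 kg), 5 kg left
truck 9: place P15 (86 kg), 34 kg left
Final trucks: [73,13,12,17] [41,60] [81,38] [106] [84,31] [47] [98] [82] [86].

9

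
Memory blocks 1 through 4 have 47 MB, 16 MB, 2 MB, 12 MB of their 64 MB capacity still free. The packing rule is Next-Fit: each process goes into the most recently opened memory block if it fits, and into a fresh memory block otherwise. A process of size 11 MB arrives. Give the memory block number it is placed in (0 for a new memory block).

Next-Fit only looks at memory block 4, which has 12 MB free.
11 MB fits there.

4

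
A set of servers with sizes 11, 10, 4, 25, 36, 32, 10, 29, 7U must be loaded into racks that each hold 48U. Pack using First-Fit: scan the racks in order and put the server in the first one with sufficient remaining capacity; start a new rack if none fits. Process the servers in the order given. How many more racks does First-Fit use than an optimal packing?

First-Fit: [11,10,4,10,7] [25] [36] [32] [29] → 5 racks.
Total size 164U; any packing needs at least ⌈164/48⌉ = 4 racks.
An optimal packing achieves that bound: [36,11] [32,10,4] [29,10,7] [25] → 4 racks.
Excess: 5 − 4 = 1.

1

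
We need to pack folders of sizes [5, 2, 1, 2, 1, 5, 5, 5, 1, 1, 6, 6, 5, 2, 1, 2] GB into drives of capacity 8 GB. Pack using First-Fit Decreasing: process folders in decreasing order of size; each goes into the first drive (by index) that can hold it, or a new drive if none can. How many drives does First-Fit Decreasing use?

Sorted descending: 6, 6, 5, 5, 5, 5, 5, 2, 2, 2, 2, 1, 1, 1, 1, 1.
6 GB → drive 1 (remaining 2 GB)
6 GB → drive 2 (remaining 2 GB)
5 GB → drive 3 (remaining 3 GB)
5 GB → drive 4 (remaining 3 GB)
5 GB → drive 5 (remaining 3 GB)
5 GB → drive 6 (remaining 3 GB)
5 GB → drive 7 (remaining 3 GB)
2 GB → drive 1 (remaining 0 GB)
2 GB → drive 2 (remaining 0 GB)
2 GB → drive 3 (remaining 1 GB)
2 GB → drive 4 (remaining 1 GB)
1 GB → drive 3 (remaining 0 GB)
1 GB → drive 4 (remaining 0 GB)
1 GB → drive 5 (remaining 2 GB)
1 GB → drive 5 (remaining 1 GB)
1 GB → drive 5 (remaining 0 GB)

7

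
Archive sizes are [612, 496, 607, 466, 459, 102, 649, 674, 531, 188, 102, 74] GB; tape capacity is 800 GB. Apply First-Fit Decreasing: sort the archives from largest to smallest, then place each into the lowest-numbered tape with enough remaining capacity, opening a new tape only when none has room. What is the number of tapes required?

Sorted descending: 674, 649, 612, 607, 531, 496, 466, 459, 188, 102, 102, 74.
tape 1: place 674 GB, 126 GB left
tape 2: place 649 GB, 151 GB left
tape 3: place 612 GB, 188 GB left
tape 4: place 607 GB, 193 GB left
tape 5: place 531 GB, 269 GB left
tape 6: place 496 GB, 304 GB left
tape 7: place 466 GB, 334 GB left
tape 8: place 459 GB, 341 GB left
tape 3: place 188 GB, 0 GB left
tape 1: place 102 GB, 24 GB left
tape 2: place 102 GB, 49 GB left
tape 4: place 74 GB, 119 GB left

8 tapes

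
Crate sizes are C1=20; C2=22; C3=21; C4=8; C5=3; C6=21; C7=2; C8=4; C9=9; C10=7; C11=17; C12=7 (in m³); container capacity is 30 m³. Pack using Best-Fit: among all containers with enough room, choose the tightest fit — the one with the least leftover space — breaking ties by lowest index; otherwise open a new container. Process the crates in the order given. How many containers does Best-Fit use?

5

C1 (20 m³) → container 1 (remaining 10 m³)
C2 (22 m³) → container 2 (remaining 8 m³)
C3 (21 m³) → container 3 (remaining 9 m³)
C4 (8 m³) → container 2 (remaining 0 m³)
C5 (3 m³) → container 3 (remaining 6 m³)
C6 (21 m³) → container 4 (remaining 9 m³)
C7 (2 m³) → container 3 (remaining 4 m³)
C8 (4 m³) → container 3 (remaining 0 m³)
C9 (9 m³) → container 4 (remaining 0 m³)
C10 (7 m³) → container 1 (remaining 3 m³)
C11 (17 m³) → container 5 (remaining 13 m³)
C12 (7 m³) → container 5 (remaining 6 m³)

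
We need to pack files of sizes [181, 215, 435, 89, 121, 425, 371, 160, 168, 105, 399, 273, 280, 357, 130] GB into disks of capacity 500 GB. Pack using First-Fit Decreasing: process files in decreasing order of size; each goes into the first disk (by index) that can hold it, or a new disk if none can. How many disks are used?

8

Sorted descending: 435, 425, 399, 371, 357, 280, 273, 215, 181, 168, 160, 130, 121, 105, 89.
Put 435 GB in disk 1; 65 GB remain.
Put 425 GB in disk 2; 75 GB remain.
Put 399 GB in disk 3; 101 GB remain.
Put 371 GB in disk 4; 129 GB remain.
Put 357 GB in disk 5; 143 GB remain.
Put 280 GB in disk 6; 220 GB remain.
Put 273 GB in disk 7; 227 GB remain.
Put 215 GB in disk 6; 5 GB remain.
Put 181 GB in disk 7; 46 GB remain.
Put 168 GB in disk 8; 332 GB remain.
Put 160 GB in disk 8; 172 GB remain.
Put 130 GB in disk 5; 13 GB remain.
Put 121 GB in disk 4; 8 GB remain.
Put 105 GB in disk 8; 67 GB remain.
Put 89 GB in disk 3; 12 GB remain.
Final disks: [435] [425] [399,89] [371,121] [357,130] [280,215] [273,181] [168,160,105].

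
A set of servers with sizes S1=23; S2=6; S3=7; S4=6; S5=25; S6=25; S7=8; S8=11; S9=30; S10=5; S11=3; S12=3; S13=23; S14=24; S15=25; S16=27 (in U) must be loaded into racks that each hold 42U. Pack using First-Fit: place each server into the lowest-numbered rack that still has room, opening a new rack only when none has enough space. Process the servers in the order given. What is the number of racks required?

8 racks

Put S1 (23U) in rack 1; 19U remain.
Put S2 (6U) in rack 1; 13U remain.
Put S3 (7U) in rack 1; 6U remain.
Put S4 (6U) in rack 1; 0U remain.
Put S5 (25U) in rack 2; 17U remain.
Put S6 (25U) in rack 3; 17U remain.
Put S7 (8U) in rack 2; 9U remain.
Put S8 (11U) in rack 3; 6U remain.
Put S9 (30U) in rack 4; 12U remain.
Put S10 (5U) in rack 2; 4U remain.
Put S11 (3U) in rack 2; 1U remain.
Put S12 (3U) in rack 3; 3U remain.
Put S13 (23U) in rack 5; 19U remain.
Put S14 (24U) in rack 6; 18U remain.
Put S15 (25U) in rack 7; 17U remain.
Put S16 (27U) in rack 8; 15U remain.
Final racks: [23,6,7,6] [25,8,5,3] [25,11,3] [30] [23] [24] [25] [27].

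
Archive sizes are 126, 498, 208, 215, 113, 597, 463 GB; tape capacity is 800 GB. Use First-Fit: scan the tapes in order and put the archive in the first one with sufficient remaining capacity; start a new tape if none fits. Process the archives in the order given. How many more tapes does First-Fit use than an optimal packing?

1

First-Fit: [126,498,113] [208,215] [597] [463] → 4 tapes.
Total size 2220 GB; any packing needs at least ⌈2220/800⌉ = 3 tapes.
An optimal packing achieves that bound: [597,126] [498,215] [463,208,113] → 3 tapes.
Excess: 4 − 3 = 1.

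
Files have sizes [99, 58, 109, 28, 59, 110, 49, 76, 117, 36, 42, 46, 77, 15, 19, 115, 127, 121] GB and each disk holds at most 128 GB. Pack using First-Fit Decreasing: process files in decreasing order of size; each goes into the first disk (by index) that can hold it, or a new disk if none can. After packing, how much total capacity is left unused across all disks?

105

Sorted descending: 127, 121, 117, 115, 110, 109, 99, 77, 76, 59, 58, 49, 46, 42, 36, 28, 19, 15.
Put 127 GB in disk 1; 1 GB remain.
Put 121 GB in disk 2; 7 GB remain.
Put 117 GB in disk 3; 11 GB remain.
Put 115 GB in disk 4; 13 GB remain.
Put 110 GB in disk 5; 18 GB remain.
Put 109 GB in disk 6; 19 GB remain.
Put 99 GB in disk 7; 29 GB remain.
Put 77 GB in disk 8; 51 GB remain.
Put 76 GB in disk 9; 52 GB remain.
Put 59 GB in disk 10; 69 GB remain.
Put 58 GB in disk 10; 11 GB remain.
Put 49 GB in disk 8; 2 GB remain.
Put 46 GB in disk 9; 6 GB remain.
Put 42 GB in disk 11; 86 GB remain.
Put 36 GB in disk 11; 50 GB remain.
Put 28 GB in disk 7; 1 GB remain.
Put 19 GB in disk 6; 0 GB remain.
Put 15 GB in disk 5; 3 GB remain.
11 disks × 128 GB = 1408 GB; used 1303 GB; unused 105 GB.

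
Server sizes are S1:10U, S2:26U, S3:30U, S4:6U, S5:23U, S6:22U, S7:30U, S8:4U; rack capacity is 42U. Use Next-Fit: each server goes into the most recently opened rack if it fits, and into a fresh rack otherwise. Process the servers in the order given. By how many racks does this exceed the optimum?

Next-Fit: [10,26] [30,6] [23] [22] [30,4] → 5 racks.
5 servers exceed 21U (half the capacity), and no two of those can share a rack, so at least 5 racks are needed.
So 5 is already optimal.

0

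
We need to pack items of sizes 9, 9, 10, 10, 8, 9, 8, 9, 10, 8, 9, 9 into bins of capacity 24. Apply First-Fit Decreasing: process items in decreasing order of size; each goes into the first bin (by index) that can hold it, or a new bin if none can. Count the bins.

Sorted descending: 10, 10, 10, 9, 9, 9, 9, 9, 9, 8, 8, 8.
bin 1: place 10, 14 left
bin 1: place 10, 4 left
bin 2: place 10, 14 left
bin 2: place 9, 5 left
bin 3: place 9, 15 left
bin 3: place 9, 6 left
bin 4: place 9, 15 left
bin 4: place 9, 6 left
bin 5: place 9, 15 left
bin 5: place 8, 7 left
bin 6: place 8, 16 left
bin 6: place 8, 8 left

6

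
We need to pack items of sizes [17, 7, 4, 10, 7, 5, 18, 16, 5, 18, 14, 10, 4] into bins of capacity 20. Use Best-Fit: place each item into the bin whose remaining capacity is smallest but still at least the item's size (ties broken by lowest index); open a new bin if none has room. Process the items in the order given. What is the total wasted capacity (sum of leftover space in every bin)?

25

17 → bin 1 (remaining 3)
7 → bin 2 (remaining 13)
4 → bin 2 (remaining 9)
10 → bin 3 (remaining 10)
7 → bin 2 (remaining 2)
5 → bin 3 (remaining 5)
18 → bin 4 (remaining 2)
16 → bin 5 (remaining 4)
5 → bin 3 (remaining 0)
18 → bin 6 (remaining 2)
14 → bin 7 (remaining 6)
10 → bin 8 (remaining 10)
4 → bin 5 (remaining 0)
8 bins × 20 = 160; used 135; unused 25.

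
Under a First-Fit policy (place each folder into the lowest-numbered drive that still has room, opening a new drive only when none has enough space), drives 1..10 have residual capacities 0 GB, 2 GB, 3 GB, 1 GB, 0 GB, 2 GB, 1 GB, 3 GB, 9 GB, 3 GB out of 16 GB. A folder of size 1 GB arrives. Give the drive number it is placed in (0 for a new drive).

Drives with room: drive 2 (2 GB), drive 3 (3 GB), drive 4 (1 GB), drive 6 (2 GB), drive 7 (1 GB), drive 8 (3 GB), drive 9 (9 GB), drive 10 (3 GB).
The first with room is drive 2.

2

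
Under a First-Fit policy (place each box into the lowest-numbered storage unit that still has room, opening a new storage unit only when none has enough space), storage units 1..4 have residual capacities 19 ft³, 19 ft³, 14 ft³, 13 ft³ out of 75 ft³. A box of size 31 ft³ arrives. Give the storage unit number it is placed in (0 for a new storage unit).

0

No storage unit has ≥ 31 ft³ free, so a new storage unit is opened.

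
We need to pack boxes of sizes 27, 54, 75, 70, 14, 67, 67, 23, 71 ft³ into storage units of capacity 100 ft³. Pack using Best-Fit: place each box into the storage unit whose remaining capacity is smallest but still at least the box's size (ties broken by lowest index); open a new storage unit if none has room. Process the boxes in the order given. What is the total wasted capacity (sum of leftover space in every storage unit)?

132

Put 27 ft³ in storage unit 1; 73 ft³ remain.
Put 54 ft³ in storage unit 1; 19 ft³ remain.
Put 75 ft³ in storage unit 2; 25 ft³ remain.
Put 70 ft³ in storage unit 3; 30 ft³ remain.
Put 14 ft³ in storage unit 1; 5 ft³ remain.
Put 67 ft³ in storage unit 4; 33 ft³ remain.
Put 67 ft³ in storage unit 5; 33 ft³ remain.
Put 23 ft³ in storage unit 2; 2 ft³ remain.
Put 71 ft³ in storage unit 6; 29 ft³ remain.
6 storage units × 100 ft³ = 600 ft³; used 468 ft³; unused 132 ft³.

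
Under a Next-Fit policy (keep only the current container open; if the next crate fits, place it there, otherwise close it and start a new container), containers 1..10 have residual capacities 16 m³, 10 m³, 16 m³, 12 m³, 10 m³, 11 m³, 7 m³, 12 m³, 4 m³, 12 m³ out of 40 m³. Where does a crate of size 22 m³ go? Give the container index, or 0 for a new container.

0

Next-Fit only looks at container 10, which has 12 m³ free.
22 m³ does not fit, so a new container is opened.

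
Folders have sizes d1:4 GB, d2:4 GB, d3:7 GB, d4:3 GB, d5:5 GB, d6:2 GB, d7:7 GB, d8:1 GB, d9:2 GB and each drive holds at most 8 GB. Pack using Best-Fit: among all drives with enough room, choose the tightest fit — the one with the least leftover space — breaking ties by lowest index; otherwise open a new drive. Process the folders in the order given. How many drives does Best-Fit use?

Put d1 (4 GB) in drive 1; 4 GB remain.
Put d2 (4 GB) in drive 1; 0 GB remain.
Put d3 (7 GB) in drive 2; 1 GB remain.
Put d4 (3 GB) in drive 3; 5 GB remain.
Put d5 (5 GB) in drive 3; 0 GB remain.
Put d6 (2 GB) in drive 4; 6 GB remain.
Put d7 (7 GB) in drive 5; 1 GB remain.
Put d8 (1 GB) in drive 2; 0 GB remain.
Put d9 (2 GB) in drive 4; 4 GB remain.
Final drives: [4,4] [7,1] [3,5] [2,2] [7].

5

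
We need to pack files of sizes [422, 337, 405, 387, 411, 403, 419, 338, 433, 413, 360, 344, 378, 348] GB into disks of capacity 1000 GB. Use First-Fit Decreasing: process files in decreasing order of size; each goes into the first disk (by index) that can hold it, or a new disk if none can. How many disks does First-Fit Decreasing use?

7 disks

Sorted descending: 433, 422, 419, 413, 411, 405, 403, 387, 378, 360, 348, 344, 338, 337.
Put 433 GB in disk 1; 567 GB remain.
Put 422 GB in disk 1; 145 GB remain.
Put 419 GB in disk 2; 581 GB remain.
Put 413 GB in disk 2; 168 GB remain.
Put 411 GB in disk 3; 589 GB remain.
Put 405 GB in disk 3; 184 GB remain.
Put 403 GB in disk 4; 597 GB remain.
Put 387 GB in disk 4; 210 GB remain.
Put 378 GB in disk 5; 622 GB remain.
Put 360 GB in disk 5; 262 GB remain.
Put 348 GB in disk 6; 652 GB remain.
Put 344 GB in disk 6; 308 GB remain.
Put 338 GB in disk 7; 662 GB remain.
Put 337 GB in disk 7; 325 GB remain.
Final disks: [433,422] [419,413] [411,405] [403,387] [378,360] [348,344] [338,337].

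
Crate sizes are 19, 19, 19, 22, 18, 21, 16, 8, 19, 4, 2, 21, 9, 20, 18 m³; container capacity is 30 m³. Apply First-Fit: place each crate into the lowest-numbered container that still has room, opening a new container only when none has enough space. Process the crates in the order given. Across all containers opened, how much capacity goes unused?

Put 19 m³ in container 1; 11 m³ remain.
Put 19 m³ in container 2; 11 m³ remain.
Put 19 m³ in container 3; 11 m³ remain.
Put 22 m³ in container 4; 8 m³ remain.
Put 18 m³ in container 5; 12 m³ remain.
Put 21 m³ in container 6; 9 m³ remain.
Put 16 m³ in container 7; 14 m³ remain.
Put 8 m³ in container 1; 3 m³ remain.
Put 19 m³ in container 8; 11 m³ remain.
Put 4 m³ in container 2; 7 m³ remain.
Put 2 m³ in container 1; 1 m³ remain.
Put 21 m³ in container 9; 9 m³ remain.
Put 9 m³ in container 3; 2 m³ remain.
Put 20 m³ in container 10; 10 m³ remain.
Put 18 m³ in container 11; 12 m³ remain.
11 containers × 30 m³ = 330 m³; used 235 m³; unused 95 m³.

95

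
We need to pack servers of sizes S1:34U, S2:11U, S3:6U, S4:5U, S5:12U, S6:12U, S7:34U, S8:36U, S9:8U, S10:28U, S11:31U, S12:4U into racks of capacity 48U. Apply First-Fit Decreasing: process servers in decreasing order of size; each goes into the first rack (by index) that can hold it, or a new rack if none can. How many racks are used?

5

Sorted descending: 36, 34, 34, 31, 28, 12, 12, 11, 8, 6, 5, 4.
rack 1: place 36U, 12U left
rack 2: place 34U, 14U left
rack 3: place 34U, 14U left
rack 4: place 31U, 17U left
rack 5: place 28U, 20U left
rack 1: place 12U, 0U left
rack 2: place 12U, 2U left
rack 3: place 11U, 3U left
rack 4: place 8U, 9U left
rack 4: place 6U, 3U left
rack 5: place 5U, 15U left
rack 5: place 4U, 11U left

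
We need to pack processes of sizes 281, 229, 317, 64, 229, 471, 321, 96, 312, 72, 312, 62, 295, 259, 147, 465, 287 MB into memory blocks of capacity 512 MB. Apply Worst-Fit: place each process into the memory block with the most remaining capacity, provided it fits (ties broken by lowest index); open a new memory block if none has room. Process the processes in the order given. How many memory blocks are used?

11 memory blocks

281 MB → memory block 1 (remaining 231 MB)
229 MB → memory block 1 (remaining 2 MB)
317 MB → memory block 2 (remaining 195 MB)
64 MB → memory block 2 (remaining 131 MB)
229 MB → memory block 3 (remaining 283 MB)
471 MB → memory block 4 (remaining 41 MB)
321 MB → memory block 5 (remaining 191 MB)
96 MB → memory block 3 (remaining 187 MB)
312 MB → memory block 6 (remaining 200 MB)
72 MB → memory block 6 (remaining 128 MB)
312 MB → memory block 7 (remaining 200 MB)
62 MB → memory block 7 (remaining 138 MB)
295 MB → memory block 8 (remaining 217 MB)
259 MB → memory block 9 (remaining 253 MB)
147 MB → memory block 9 (remaining 106 MB)
465 MB → memory block 10 (remaining 47 MB)
287 MB → memory block 11 (remaining 225 MB)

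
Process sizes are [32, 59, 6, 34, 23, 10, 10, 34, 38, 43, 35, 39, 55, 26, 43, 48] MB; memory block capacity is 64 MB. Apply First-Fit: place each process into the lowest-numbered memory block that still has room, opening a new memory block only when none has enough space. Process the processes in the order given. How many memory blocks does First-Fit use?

11

memory block 1: place 32 MB, 32 MB left
memory block 2: place 59 MB, 5 MB left
memory block 1: place 6 MB, 26 MB left
memory block 3: place 34 MB, 30 MB left
memory block 1: place 23 MB, 3 MB left
memory block 3: place 10 MB, 20 MB left
memory block 3: place 10 MB, 10 MB left
memory block 4: place 34 MB, 30 MB left
memory block 5: place 38 MB, 26 MB left
memory block 6: place 43 MB, 21 MB left
memory block 7: place 35 MB, 29 MB left
memory block 8: place 39 MB, 25 MB left
memory block 9: place 55 MB, 9 MB left
memory block 4: place 26 MB, 4 MB left
memory block 10: place 43 MB, 21 MB left
memory block 11: place 48 MB, 16 MB left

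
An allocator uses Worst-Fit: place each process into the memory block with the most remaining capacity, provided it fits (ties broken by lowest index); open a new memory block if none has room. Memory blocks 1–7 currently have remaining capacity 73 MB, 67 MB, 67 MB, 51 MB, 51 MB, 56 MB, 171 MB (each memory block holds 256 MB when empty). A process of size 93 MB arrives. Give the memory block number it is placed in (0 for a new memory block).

7

Memory blocks with room: memory block 7 (171 MB).
Most room is memory block 7 with 171 MB free.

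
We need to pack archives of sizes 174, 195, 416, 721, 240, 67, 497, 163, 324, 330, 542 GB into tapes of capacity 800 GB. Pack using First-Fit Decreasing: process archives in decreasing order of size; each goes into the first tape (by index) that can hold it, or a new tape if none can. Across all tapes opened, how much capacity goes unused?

331

Sorted descending: 721, 542, 497, 416, 330, 324, 240, 195, 174, 163, 67.
Put 721 GB in tape 1; 79 GB remain.
Put 542 GB in tape 2; 258 GB remain.
Put 497 GB in tape 3; 303 GB remain.
Put 416 GB in tape 4; 384 GB remain.
Put 330 GB in tape 4; 54 GB remain.
Put 324 GB in tape 5; 476 GB remain.
Put 240 GB in tape 2; 18 GB remain.
Put 195 GB in tape 3; 108 GB remain.
Put 174 GB in tape 5; 302 GB remain.
Put 163 GB in tape 5; 139 GB remain.
Put 67 GB in tape 1; 12 GB remain.
5 tapes × 800 GB = 4000 GB; used 3669 GB; unused 331 GB.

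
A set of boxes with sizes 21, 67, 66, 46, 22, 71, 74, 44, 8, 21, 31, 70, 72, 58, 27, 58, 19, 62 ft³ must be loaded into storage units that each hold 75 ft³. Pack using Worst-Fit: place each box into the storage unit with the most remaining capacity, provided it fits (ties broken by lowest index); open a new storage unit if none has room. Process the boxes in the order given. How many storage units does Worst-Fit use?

storage unit 1: place 21 ft³, 54 ft³ left
storage unit 2: place 67 ft³, 8 ft³ left
storage unit 3: place 66 ft³, 9 ft³ left
storage unit 1: place 46 ft³, 8 ft³ left
storage unit 4: place 22 ft³, 53 ft³ left
storage unit 5: place 71 ft³, 4 ft³ left
storage unit 6: place 74 ft³, 1 ft³ left
storage unit 4: place 44 ft³, 9 ft³ left
storage unit 3: place 8 ft³, 1 ft³ left
storage unit 7: place 21 ft³, 54 ft³ left
storage unit 7: place 31 ft³, 23 ft³ left
storage unit 8: place 70 ft³, 5 ft³ left
storage unit 9: place 72 ft³, 3 ft³ left
storage unit 10: place 58 ft³, 17 ft³ left
storage unit 11: place 27 ft³, 48 ft³ left
storage unit 12: place 58 ft³, 17 ft³ left
storage unit 11: place 19 ft³, 29 ft³ left
storage unit 13: place 62 ft³, 13 ft³ left

13 storage units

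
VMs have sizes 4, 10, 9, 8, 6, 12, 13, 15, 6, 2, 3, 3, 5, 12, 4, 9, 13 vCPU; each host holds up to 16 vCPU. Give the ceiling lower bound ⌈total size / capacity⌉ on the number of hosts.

Total size = 4 + 10 + 9 + 8 + 6 + 12 + 13 + 15 + 6 + 2 + 3 + 3 + 5 + 12 + 4 + 9 + 13 = 134 vCPU.
⌈134 / 16⌉ = 9.

9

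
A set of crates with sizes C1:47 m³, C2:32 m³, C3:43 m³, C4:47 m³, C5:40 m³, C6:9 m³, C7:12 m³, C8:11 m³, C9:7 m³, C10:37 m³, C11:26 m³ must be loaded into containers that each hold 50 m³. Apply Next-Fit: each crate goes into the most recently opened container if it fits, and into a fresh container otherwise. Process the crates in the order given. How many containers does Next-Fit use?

8

container 1: place C1 (47 m³), 3 m³ left
container 2: place C2 (32 m³), 18 m³ left
container 3: place C3 (43 m³), 7 m³ left
container 4: place C4 (47 m³), 3 m³ left
container 5: place C5 (40 m³), 10 m³ left
container 5: place C6 (9 m³), 1 m³ left
container 6: place C7 (12 m³), 38 m³ left
container 6: place C8 (11 m³), 27 m³ left
container 6: place C9 (7 m³), 20 m³ left
container 7: place C10 (37 m³), 13 m³ left
container 8: place C11 (26 m³), 24 m³ left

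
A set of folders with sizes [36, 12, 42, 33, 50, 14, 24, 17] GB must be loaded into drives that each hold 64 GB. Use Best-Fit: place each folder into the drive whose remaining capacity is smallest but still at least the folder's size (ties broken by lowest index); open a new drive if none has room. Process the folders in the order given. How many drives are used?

4

drive 1: place 36 GB, 28 GB left
drive 1: place 12 GB, 16 GB left
drive 2: place 42 GB, 22 GB left
drive 3: place 33 GB, 31 GB left
drive 4: place 50 GB, 14 GB left
drive 4: place 14 GB, 0 GB left
drive 3: place 24 GB, 7 GB left
drive 2: place 17 GB, 5 GB left
Final drives: [36,12] [42,17] [33,24] [50,14].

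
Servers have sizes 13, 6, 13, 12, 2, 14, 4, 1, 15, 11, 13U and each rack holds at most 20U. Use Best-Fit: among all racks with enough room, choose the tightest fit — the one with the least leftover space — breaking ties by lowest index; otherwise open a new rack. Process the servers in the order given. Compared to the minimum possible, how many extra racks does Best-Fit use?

0

Best-Fit: [13,6,1] [13,2,4] [12] [14] [15] [11] [13] → 7 racks.
7 servers exceed 10U (half the capacity), and no two of those can share a rack, so at least 7 racks are needed.
So 7 is already optimal.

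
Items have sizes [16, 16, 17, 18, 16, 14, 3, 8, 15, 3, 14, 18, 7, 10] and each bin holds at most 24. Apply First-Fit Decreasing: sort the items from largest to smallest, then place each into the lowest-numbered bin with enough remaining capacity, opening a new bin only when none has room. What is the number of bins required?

Sorted descending: 18, 18, 17, 16, 16, 16, 15, 14, 14, 10, 8, 7, 3, 3.
18 → bin 1 (remaining 6)
18 → bin 2 (remaining 6)
17 → bin 3 (remaining 7)
16 → bin 4 (remaining 8)
16 → bin 5 (remaining 8)
16 → bin 6 (remaining 8)
15 → bin 7 (remaining 9)
14 → bin 8 (remaining 10)
14 → bin 9 (remaining 10)
10 → bin 8 (remaining 0)
8 → bin 4 (remaining 0)
7 → bin 3 (remaining 0)
3 → bin 1 (remaining 3)
3 → bin 1 (remaining 0)

9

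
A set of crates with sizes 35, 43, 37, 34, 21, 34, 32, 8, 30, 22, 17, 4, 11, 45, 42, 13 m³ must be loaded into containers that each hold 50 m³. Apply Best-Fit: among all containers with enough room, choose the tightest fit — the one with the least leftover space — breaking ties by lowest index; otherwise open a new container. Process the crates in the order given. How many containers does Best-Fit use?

Put 35 m³ in container 1; 15 m³ remain.
Put 43 m³ in container 2; 7 m³ remain.
Put 37 m³ in container 3; 13 m³ remain.
Put 34 m³ in container 4; 16 m³ remain.
Put 21 m³ in container 5; 29 m³ remain.
Put 34 m³ in container 6; 16 m³ remain.
Put 32 m³ in container 7; 18 m³ remain.
Put 8 m³ in container 3; 5 m³ remain.
Put 30 m³ in container 8; 20 m³ remain.
Put 22 m³ in container 5; 7 m³ remain.
Put 17 m³ in container 7; 1 m³ remain.
Put 4 m³ in container 3; 1 m³ remain.
Put 11 m³ in container 1; 4 m³ remain.
Put 45 m³ in container 9; 5 m³ remain.
Put 42 m³ in container 10; 8 m³ remain.
Put 13 m³ in container 4; 3 m³ remain.

10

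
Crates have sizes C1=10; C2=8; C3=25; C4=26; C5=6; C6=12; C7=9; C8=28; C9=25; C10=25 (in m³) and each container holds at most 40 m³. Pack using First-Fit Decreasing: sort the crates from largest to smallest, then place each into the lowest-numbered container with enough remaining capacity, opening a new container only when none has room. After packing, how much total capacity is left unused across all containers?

26

Sorted descending: 28, 26, 25, 25, 25, 12, 10, 9, 8, 6.
28 m³ → container 1 (remaining 12 m³)
26 m³ → container 2 (remaining 14 m³)
25 m³ → container 3 (remaining 15 m³)
25 m³ → container 4 (remaining 15 m³)
25 m³ → container 5 (remaining 15 m³)
12 m³ → container 1 (remaining 0 m³)
10 m³ → container 2 (remaining 4 m³)
9 m³ → container 3 (remaining 6 m³)
8 m³ → container 4 (remaining 7 m³)
6 m³ → container 3 (remaining 0 m³)
5 containers × 40 m³ = 200 m³; used 174 m³; unused 26 m³.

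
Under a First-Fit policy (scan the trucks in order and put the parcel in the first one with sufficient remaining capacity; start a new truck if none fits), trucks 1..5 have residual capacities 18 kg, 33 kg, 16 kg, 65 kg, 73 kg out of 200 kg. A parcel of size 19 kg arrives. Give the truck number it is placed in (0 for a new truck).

Trucks with room: truck 2 (33 kg), truck 4 (65 kg), truck 5 (73 kg).
The first with room is truck 2.

2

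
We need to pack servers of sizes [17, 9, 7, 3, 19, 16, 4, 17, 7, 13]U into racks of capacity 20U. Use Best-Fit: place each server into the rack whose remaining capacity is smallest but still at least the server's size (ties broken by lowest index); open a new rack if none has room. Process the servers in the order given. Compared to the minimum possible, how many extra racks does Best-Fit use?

0

Best-Fit: [17,3] [9,7,4] [19] [16] [17] [7,13] → 6 racks.
Total size 112U; any packing needs at least ⌈112/20⌉ = 6 racks.
So 6 is already optimal.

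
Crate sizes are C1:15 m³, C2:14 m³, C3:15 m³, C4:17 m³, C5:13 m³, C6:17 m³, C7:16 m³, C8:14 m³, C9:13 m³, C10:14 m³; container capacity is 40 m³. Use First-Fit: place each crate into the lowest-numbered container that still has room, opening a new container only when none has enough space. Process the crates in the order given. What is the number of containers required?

5

C1 (15 m³) → container 1 (remaining 25 m³)
C2 (14 m³) → container 1 (remaining 11 m³)
C3 (15 m³) → container 2 (remaining 25 m³)
C4 (17 m³) → container 2 (remaining 8 m³)
C5 (13 m³) → container 3 (remaining 27 m³)
C6 (17 m³) → container 3 (remaining 10 m³)
C7 (16 m³) → container 4 (remaining 24 m³)
C8 (14 m³) → container 4 (remaining 10 m³)
C9 (13 m³) → container 5 (remaining 27 m³)
C10 (14 m³) → container 5 (remaining 13 m³)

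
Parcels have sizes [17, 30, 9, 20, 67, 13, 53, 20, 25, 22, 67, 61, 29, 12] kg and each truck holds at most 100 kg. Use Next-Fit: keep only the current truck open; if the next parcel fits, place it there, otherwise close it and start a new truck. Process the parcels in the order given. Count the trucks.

truck 1: place 17 kg, 83 kg left
truck 1: place 30 kg, 53 kg left
truck 1: place 9 kg, 44 kg left
truck 1: place 20 kg, 24 kg left
truck 2: place 67 kg, 33 kg left
truck 2: place 13 kg, 20 kg left
truck 3: place 53 kg, 47 kg left
truck 3: place 20 kg, 27 kg left
truck 3: place 25 kg, 2 kg left
truck 4: place 22 kg, 78 kg left
truck 4: place 67 kg, 11 kg left
truck 5: place 61 kg, 39 kg left
truck 5: place 29 kg, 10 kg left
truck 6: place 12 kg, 88 kg left

6 trucks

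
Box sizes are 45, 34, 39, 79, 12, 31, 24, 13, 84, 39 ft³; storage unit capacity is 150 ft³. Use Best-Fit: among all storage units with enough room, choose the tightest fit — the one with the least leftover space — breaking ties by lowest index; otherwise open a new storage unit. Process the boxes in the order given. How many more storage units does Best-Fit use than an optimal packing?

Best-Fit: [45,34,39,12] [79,31,24,13] [84,39] → 3 storage units.
Total size 400 ft³; any packing needs at least ⌈400/150⌉ = 3 storage units.
So 3 is already optimal.

0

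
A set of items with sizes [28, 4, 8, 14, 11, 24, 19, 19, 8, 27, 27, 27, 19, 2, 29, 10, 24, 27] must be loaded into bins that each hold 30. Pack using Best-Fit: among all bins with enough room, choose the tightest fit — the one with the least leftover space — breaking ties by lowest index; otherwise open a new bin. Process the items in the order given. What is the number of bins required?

Put 28 in bin 1; 2 remain.
Put 4 in bin 2; 26 remain.
Put 8 in bin 2; 18 remain.
Put 14 in bin 2; 4 remain.
Put 11 in bin 3; 19 remain.
Put 24 in bin 4; 6 remain.
Put 19 in bin 3; 0 remain.
Put 19 in bin 5; 11 remain.
Put 8 in bin 5; 3 remain.
Put 27 in bin 6; 3 remain.
Put 27 in bin 7; 3 remain.
Put 27 in bin 8; 3 remain.
Put 19 in bin 9; 11 remain.
Put 2 in bin 1; 0 remain.
Put 29 in bin 10; 1 remain.
Put 10 in bin 9; 1 remain.
Put 24 in bin 11; 6 remain.
Put 27 in bin 12; 3 remain.

12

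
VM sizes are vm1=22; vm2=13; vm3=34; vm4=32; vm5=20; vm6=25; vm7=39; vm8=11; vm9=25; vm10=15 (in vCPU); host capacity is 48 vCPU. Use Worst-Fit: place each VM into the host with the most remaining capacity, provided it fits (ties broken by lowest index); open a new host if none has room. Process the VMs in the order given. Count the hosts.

6 hosts

Put vm1 (22 vCPU) in host 1; 26 vCPU remain.
Put vm2 (13 vCPU) in host 1; 13 vCPU remain.
Put vm3 (34 vCPU) in host 2; 14 vCPU remain.
Put vm4 (32 vCPU) in host 3; 16 vCPU remain.
Put vm5 (20 vCPU) in host 4; 28 vCPU remain.
Put vm6 (25 vCPU) in host 4; 3 vCPU remain.
Put vm7 (39 vCPU) in host 5; 9 vCPU remain.
Put vm8 (11 vCPU) in host 3; 5 vCPU remain.
Put vm9 (25 vCPU) in host 6; 23 vCPU remain.
Put vm10 (15 vCPU) in host 6; 8 vCPU remain.
Final hosts: [22,13] [34] [32,11] [20,25] [39] [25,15].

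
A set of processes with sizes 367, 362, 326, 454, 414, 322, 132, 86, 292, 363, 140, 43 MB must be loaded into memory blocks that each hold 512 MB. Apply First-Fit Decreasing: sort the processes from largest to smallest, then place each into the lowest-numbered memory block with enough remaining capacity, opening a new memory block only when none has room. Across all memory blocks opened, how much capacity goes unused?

Sorted descending: 454, 414, 367, 363, 362, 326, 322, 292, 140, 132, 86, 43.
Put 454 MB in memory block 1; 58 MB remain.
Put 414 MB in memory block 2; 98 MB remain.
Put 367 MB in memory block 3; 145 MB remain.
Put 363 MB in memory block 4; 149 MB remain.
Put 362 MB in memory block 5; 150 MB remain.
Put 326 MB in memory block 6; 186 MB remain.
Put 322 MB in memory block 7; 190 MB remain.
Put 292 MB in memory block 8; 220 MB remain.
Put 140 MB in memory block 3; 5 MB remain.
Put 132 MB in memory block 4; 17 MB remain.
Put 86 MB in memory block 2; 12 MB remain.
Put 43 MB in memory block 1; 15 MB remain.
8 memory blocks × 512 MB = 4096 MB; used 3301 MB; unused 795 MB.

795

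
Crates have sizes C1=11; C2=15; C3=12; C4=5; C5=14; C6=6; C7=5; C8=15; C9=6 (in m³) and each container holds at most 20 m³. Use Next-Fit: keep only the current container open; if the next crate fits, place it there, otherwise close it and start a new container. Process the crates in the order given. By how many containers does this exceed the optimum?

Next-Fit: [11] [15] [12,5] [14,6] [5,15] [6] → 6 containers.
Total size 89 m³; any packing needs at least ⌈89/20⌉ = 5 containers.
An optimal packing achieves that bound: [15,5] [15,5] [14,6] [12,6] [11] → 5 containers.
Excess: 6 − 5 = 1.

1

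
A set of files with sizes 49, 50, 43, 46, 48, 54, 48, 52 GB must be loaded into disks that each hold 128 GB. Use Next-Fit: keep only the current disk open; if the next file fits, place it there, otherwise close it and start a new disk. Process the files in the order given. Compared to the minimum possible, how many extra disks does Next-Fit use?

Next-Fit: [49,50] [43,46] [48,54] [48,52] → 4 disks.
Total size 390 GB; any packing needs at least ⌈390/128⌉ = 4 disks.
So 4 is already optimal.

0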